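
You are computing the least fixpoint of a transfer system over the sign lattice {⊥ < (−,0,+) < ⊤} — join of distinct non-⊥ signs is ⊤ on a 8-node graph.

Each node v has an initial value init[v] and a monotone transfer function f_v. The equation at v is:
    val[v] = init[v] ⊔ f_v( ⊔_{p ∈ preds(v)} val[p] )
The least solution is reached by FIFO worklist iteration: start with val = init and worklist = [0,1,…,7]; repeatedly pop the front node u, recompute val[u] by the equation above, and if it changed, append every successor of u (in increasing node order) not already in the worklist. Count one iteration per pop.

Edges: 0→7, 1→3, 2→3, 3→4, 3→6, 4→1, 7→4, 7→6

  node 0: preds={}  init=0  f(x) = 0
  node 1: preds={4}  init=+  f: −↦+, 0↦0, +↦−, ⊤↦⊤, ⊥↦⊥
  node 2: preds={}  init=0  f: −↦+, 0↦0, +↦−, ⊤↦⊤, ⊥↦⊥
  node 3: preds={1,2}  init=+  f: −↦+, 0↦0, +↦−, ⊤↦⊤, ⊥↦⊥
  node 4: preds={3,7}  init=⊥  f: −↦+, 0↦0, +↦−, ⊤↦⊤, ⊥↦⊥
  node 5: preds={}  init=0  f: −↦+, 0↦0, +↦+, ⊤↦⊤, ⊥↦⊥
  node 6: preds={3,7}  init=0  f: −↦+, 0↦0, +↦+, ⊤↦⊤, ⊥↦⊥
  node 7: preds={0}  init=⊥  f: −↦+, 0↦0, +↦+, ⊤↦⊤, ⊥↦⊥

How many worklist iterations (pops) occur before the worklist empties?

12

Worklist (12 pops):
  #1 pop 0: in=⊥ → 0 (no change)
  #2 pop 1: in=⊥ → + (no change)
  #3 pop 2: in=⊥ → 0 (no change)
  #4 pop 3: in=⊤ → ⊤ (was +); enqueue []
  #5 pop 4: in=⊤ → ⊤ (was ⊥); enqueue [1]
  #6 pop 5: in=⊥ → 0 (no change)
  #7 pop 6: in=⊤ → ⊤ (was 0); enqueue []
  #8 pop 7: in=0 → 0 (was ⊥); enqueue [4,6]
  #9 pop 1: in=⊤ → ⊤ (was +); enqueue [3]
  #10 pop 4: in=⊤ → ⊤ (no change)
  #11 pop 6: in=⊤ → ⊤ (no change)
  #12 pop 3: in=⊤ → ⊤ (no change)

Fixpoint:
  val[0] = 0
  val[1] = ⊤
  val[2] = 0
  val[3] = ⊤
  val[4] = ⊤
  val[5] = 0
  val[6] = ⊤
  val[7] = 0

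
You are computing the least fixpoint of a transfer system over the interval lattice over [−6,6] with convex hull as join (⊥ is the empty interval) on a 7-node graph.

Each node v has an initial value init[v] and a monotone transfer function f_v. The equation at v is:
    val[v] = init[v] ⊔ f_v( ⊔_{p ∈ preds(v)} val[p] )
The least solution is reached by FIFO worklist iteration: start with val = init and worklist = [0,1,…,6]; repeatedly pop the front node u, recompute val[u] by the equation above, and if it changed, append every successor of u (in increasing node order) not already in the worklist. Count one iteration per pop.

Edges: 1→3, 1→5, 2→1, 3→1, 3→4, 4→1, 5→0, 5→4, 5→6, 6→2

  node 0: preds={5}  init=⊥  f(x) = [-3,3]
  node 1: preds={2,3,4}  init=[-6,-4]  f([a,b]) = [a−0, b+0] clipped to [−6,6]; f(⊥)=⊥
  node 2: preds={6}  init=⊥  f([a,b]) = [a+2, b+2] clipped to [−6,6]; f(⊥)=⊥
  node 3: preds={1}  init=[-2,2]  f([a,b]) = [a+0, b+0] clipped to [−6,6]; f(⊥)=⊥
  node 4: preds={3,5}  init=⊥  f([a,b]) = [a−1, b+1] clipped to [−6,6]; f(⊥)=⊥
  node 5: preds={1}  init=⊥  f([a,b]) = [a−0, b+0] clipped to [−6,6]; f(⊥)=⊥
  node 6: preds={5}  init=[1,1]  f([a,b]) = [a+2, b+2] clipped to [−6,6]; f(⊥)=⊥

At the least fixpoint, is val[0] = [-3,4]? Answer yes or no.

no

Iteration log — 26 steps:
  step 1. node 0  ⊔preds=⊥  new=[-3,3]  old=⊥  +wl: 
  step 2. node 1  ⊔preds=[-2,2]  new=[-6,2]  old=[-6,-4]  +wl: 
  step 3. node 2  ⊔preds=[1,1]  new=[3,3]  old=⊥  +wl: 1
  step 4. node 3  ⊔preds=[-6,2]  new=[-6,2]  old=[-2,2]  +wl: 
  step 5. node 4  ⊔preds=[-6,2]  new=[-6,3]  old=⊥  +wl: 
  step 6. node 5  ⊔preds=[-6,2]  new=[-6,2]  old=⊥  +wl: 0,4
  step 7. node 6  ⊔preds=[-6,2]  new=[-4,4]  old=[1,1]  +wl: 2
  step 8. node 1  ⊔preds=[-6,3]  new=[-6,3]  old=[-6,2]  +wl: 3,5
  step 9. node 0  ⊔preds=[-6,2]  new=[-3,3]  stable
  step 10. node 4  ⊔preds=[-6,2]  new=[-6,3]  stable
  step 11. node 2  ⊔preds=[-4,4]  new=[-2,6]  old=[3,3]  +wl: 1
  step 12. node 3  ⊔preds=[-6,3]  new=[-6,3]  old=[-6,2]  +wl: 4
  step 13. node 5  ⊔preds=[-6,3]  new=[-6,3]  old=[-6,2]  +wl: 0,6
  step 14. node 1  ⊔preds=[-6,6]  new=[-6,6]  old=[-6,3]  +wl: 3,5
  step 15. node 4  ⊔preds=[-6,3]  new=[-6,4]  old=[-6,3]  +wl: 1
  step 16. node 0  ⊔preds=[-6,3]  new=[-3,3]  stable
  step 17. node 6  ⊔preds=[-6,3]  new=[-4,5]  old=[-4,4]  +wl: 2
  step 18. node 3  ⊔preds=[-6,6]  new=[-6,6]  old=[-6,3]  +wl: 4
  step 19. node 5  ⊔preds=[-6,6]  new=[-6,6]  old=[-6,3]  +wl: 0,6
  step 20. node 1  ⊔preds=[-6,6]  new=[-6,6]  stable
  step 21. node 2  ⊔preds=[-4,5]  new=[-2,6]  stable
  step 22. node 4  ⊔preds=[-6,6]  new=[-6,6]  old=[-6,4]  +wl: 1
  step 23. node 0  ⊔preds=[-6,6]  new=[-3,3]  stable
  step 24. node 6  ⊔preds=[-6,6]  new=[-4,6]  old=[-4,5]  +wl: 2
  step 25. node 1  ⊔preds=[-6,6]  new=[-6,6]  stable
  step 26. node 2  ⊔preds=[-4,6]  new=[-2,6]  stable

Least fixpoint reached:
  node 0: [-3,3]
  node 1: [-6,6]
  node 2: [-2,6]
  node 3: [-6,6]
  node 4: [-6,6]
  node 5: [-6,6]
  node 6: [-4,6]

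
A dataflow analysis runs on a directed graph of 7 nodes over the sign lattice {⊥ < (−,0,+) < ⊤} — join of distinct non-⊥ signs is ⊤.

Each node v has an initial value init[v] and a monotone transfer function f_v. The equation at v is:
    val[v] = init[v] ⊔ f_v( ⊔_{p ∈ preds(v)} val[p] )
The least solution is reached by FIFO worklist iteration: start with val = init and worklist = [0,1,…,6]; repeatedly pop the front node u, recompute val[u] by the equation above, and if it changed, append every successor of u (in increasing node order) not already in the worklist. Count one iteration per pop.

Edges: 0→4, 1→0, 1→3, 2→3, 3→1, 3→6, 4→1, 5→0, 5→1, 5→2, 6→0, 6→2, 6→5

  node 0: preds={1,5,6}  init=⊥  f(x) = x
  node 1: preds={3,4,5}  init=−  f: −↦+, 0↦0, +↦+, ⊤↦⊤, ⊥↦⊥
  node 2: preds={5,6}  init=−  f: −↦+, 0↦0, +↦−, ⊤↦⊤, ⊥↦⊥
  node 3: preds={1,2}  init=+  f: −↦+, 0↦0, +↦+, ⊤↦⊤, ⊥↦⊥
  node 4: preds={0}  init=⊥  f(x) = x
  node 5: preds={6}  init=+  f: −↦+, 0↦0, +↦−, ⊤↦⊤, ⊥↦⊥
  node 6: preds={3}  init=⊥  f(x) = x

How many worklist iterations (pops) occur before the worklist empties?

Iteration log — 15 steps:
  step 1. node 0  ⊔preds=⊤  new=⊤  old=⊥  +wl: 
  step 2. node 1  ⊔preds=+  new=⊤  old=−  +wl: 0
  step 3. node 2  ⊔preds=+  new=−  stable
  step 4. node 3  ⊔preds=⊤  new=⊤  old=+  +wl: 1
  step 5. node 4  ⊔preds=⊤  new=⊤  old=⊥  +wl: 
  step 6. node 5  ⊔preds=⊥  new=+  stable
  step 7. node 6  ⊔preds=⊤  new=⊤  old=⊥  +wl: 2,5
  step 8. node 0  ⊔preds=⊤  new=⊤  stable
  step 9. node 1  ⊔preds=⊤  new=⊤  stable
  step 10. node 2  ⊔preds=⊤  new=⊤  old=−  +wl: 3
  step 11. node 5  ⊔preds=⊤  new=⊤  old=+  +wl: 0,1,2
  step 12. node 3  ⊔preds=⊤  new=⊤  stable
  step 13. node 0  ⊔preds=⊤  new=⊤  stable
  step 14. node 1  ⊔preds=⊤  new=⊤  stable
  step 15. node 2  ⊔preds=⊤  new=⊤  stable

Least fixpoint reached:
  node 0: ⊤
  node 1: ⊤
  node 2: ⊤
  node 3: ⊤
  node 4: ⊤
  node 5: ⊤
  node 6: ⊤

15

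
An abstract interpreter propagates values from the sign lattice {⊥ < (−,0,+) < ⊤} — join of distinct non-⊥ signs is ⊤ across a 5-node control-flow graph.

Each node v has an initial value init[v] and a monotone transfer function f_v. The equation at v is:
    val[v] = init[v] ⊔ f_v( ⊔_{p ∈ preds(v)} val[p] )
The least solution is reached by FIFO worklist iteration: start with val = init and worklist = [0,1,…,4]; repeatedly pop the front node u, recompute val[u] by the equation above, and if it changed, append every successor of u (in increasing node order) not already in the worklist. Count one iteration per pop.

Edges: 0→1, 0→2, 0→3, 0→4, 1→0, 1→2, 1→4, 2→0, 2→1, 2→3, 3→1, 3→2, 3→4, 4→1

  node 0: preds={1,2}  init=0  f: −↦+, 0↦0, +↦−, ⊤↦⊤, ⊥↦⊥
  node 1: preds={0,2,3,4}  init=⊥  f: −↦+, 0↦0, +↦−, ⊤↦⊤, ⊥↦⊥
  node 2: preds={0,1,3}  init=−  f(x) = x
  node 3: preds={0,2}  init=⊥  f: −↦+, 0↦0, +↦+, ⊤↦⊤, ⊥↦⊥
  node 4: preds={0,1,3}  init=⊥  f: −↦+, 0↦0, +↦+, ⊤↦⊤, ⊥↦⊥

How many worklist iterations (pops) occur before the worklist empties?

8

Trace (8 dequeues):
  [1] u=0 | in − | out ⊤ | prev 0 | push {}
  [2] u=1 | in ⊤ | out ⊤ | prev ⊥ | push {0}
  [3] u=2 | in ⊤ | out ⊤ | prev − | push {1}
  [4] u=3 | in ⊤ | out ⊤ | prev ⊥ | push {2}
  [5] u=4 | in ⊤ | out ⊤ | prev ⊥ | push {}
  [6] u=0 | in ⊤ | out ⊤ | ==
  [7] u=1 | in ⊤ | out ⊤ | ==
  [8] u=2 | in ⊤ | out ⊤ | ==

Converged values:
  [0] ⊤
  [1] ⊤
  [2] ⊤
  [3] ⊤
  [4] ⊤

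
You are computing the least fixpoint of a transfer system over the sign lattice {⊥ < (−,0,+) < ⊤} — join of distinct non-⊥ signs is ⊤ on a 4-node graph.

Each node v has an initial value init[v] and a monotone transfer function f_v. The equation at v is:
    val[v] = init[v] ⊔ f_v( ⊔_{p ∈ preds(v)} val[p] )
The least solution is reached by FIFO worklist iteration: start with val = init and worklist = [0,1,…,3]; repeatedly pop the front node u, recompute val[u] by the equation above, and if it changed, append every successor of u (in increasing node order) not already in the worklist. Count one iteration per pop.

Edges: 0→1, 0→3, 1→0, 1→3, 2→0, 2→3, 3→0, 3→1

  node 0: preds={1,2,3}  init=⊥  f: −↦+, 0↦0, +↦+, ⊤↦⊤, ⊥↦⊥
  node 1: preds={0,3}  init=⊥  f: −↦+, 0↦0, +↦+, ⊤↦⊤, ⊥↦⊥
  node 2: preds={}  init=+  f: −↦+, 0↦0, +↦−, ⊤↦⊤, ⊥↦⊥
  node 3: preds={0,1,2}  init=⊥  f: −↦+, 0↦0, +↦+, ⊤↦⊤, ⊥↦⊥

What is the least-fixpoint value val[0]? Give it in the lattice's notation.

+

Trace (6 dequeues):
  [1] u=0 | in + | out + | prev ⊥ | push {}
  [2] u=1 | in + | out + | prev ⊥ | push {0}
  [3] u=2 | in ⊥ | out + | ==
  [4] u=3 | in + | out + | prev ⊥ | push {1}
  [5] u=0 | in + | out + | ==
  [6] u=1 | in + | out + | ==

Converged values:
  [0] +
  [1] +
  [2] +
  [3] +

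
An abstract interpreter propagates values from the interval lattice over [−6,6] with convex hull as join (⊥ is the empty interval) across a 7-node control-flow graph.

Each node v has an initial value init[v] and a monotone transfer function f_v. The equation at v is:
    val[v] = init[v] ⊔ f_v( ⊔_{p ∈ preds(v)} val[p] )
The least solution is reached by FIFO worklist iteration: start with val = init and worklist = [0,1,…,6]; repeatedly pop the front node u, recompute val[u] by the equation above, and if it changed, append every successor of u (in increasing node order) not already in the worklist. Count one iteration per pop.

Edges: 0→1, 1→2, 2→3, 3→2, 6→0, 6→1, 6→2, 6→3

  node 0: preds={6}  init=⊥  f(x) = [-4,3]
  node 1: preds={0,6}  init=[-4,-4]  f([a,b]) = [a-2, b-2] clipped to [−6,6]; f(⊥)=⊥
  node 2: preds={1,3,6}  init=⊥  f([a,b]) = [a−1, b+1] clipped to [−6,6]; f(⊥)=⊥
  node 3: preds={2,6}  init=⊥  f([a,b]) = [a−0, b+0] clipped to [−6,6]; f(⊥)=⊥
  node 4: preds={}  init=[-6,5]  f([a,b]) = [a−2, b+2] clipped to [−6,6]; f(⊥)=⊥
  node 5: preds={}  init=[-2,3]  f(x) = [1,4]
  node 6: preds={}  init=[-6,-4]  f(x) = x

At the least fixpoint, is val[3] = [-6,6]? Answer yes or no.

yes

Trace (16 dequeues):
  [1] u=0 | in [-6,-4] | out [-4,3] | prev ⊥ | push {}
  [2] u=1 | in [-6,3] | out [-6,1] | prev [-4,-4] | push {}
  [3] u=2 | in [-6,1] | out [-6,2] | prev ⊥ | push {}
  [4] u=3 | in [-6,2] | out [-6,2] | prev ⊥ | push {2}
  [5] u=4 | in ⊥ | out [-6,5] | ==
  [6] u=5 | in ⊥ | out [-2,4] | prev [-2,3] | push {}
  [7] u=6 | in ⊥ | out [-6,-4] | ==
  [8] u=2 | in [-6,2] | out [-6,3] | prev [-6,2] | push {3}
  [9] u=3 | in [-6,3] | out [-6,3] | prev [-6,2] | push {2}
  [10] u=2 | in [-6,3] | out [-6,4] | prev [-6,3] | push {3}
  [11] u=3 | in [-6,4] | out [-6,4] | prev [-6,3] | push {2}
  [12] u=2 | in [-6,4] | out [-6,5] | prev [-6,4] | push {3}
  [13] u=3 | in [-6,5] | out [-6,5] | prev [-6,4] | push {2}
  [14] u=2 | in [-6,5] | out [-6,6] | prev [-6,5] | push {3}
  [15] u=3 | in [-6,6] | out [-6,6] | prev [-6,5] | push {2}
  [16] u=2 | in [-6,6] | out [-6,6] | ==

Converged values:
  [0] [-4,3]
  [1] [-6,1]
  [2] [-6,6]
  [3] [-6,6]
  [4] [-6,5]
  [5] [-2,4]
  [6] [-6,-4]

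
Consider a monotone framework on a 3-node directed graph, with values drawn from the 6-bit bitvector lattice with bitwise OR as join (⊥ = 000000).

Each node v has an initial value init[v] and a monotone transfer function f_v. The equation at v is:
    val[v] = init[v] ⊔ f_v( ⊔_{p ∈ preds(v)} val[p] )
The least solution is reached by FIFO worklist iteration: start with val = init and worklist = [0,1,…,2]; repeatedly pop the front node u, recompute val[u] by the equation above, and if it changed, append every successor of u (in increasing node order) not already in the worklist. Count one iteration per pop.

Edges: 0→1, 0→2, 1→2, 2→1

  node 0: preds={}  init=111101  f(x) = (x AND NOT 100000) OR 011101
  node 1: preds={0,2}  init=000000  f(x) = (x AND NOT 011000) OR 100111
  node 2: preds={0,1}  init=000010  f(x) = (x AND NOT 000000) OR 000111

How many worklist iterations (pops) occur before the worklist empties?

4

Iteration log — 4 steps:
  step 1. node 0  ⊔preds=000000  new=111101  stable
  step 2. node 1  ⊔preds=111111  new=100111  old=000000  +wl: 
  step 3. node 2  ⊔preds=111111  new=111111  old=000010  +wl: 1
  step 4. node 1  ⊔preds=111111  new=100111  stable

Least fixpoint reached:
  node 0: 111101
  node 1: 100111
  node 2: 111111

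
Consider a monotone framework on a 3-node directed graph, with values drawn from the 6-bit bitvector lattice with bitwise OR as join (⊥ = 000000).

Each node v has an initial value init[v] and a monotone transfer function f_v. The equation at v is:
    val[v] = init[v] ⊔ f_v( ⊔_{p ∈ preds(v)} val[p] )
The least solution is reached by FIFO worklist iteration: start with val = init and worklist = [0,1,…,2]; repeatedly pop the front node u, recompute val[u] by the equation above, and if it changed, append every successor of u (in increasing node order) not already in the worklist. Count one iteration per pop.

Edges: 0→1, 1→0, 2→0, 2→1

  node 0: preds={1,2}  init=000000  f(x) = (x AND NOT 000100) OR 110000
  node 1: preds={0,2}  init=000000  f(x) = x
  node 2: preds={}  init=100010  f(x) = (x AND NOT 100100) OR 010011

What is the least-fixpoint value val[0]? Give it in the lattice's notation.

Iteration log — 6 steps:
  step 1. node 0  ⊔preds=100010  new=110010  old=000000  +wl: 
  step 2. node 1  ⊔preds=110010  new=110010  old=000000  +wl: 0
  step 3. node 2  ⊔preds=000000  new=110011  old=100010  +wl: 1
  step 4. node 0  ⊔preds=110011  new=110011  old=110010  +wl: 
  step 5. node 1  ⊔preds=110011  new=110011  old=110010  +wl: 0
  step 6. node 0  ⊔preds=110011  new=110011  stable

Least fixpoint reached:
  node 0: 110011
  node 1: 110011
  node 2: 110011

110011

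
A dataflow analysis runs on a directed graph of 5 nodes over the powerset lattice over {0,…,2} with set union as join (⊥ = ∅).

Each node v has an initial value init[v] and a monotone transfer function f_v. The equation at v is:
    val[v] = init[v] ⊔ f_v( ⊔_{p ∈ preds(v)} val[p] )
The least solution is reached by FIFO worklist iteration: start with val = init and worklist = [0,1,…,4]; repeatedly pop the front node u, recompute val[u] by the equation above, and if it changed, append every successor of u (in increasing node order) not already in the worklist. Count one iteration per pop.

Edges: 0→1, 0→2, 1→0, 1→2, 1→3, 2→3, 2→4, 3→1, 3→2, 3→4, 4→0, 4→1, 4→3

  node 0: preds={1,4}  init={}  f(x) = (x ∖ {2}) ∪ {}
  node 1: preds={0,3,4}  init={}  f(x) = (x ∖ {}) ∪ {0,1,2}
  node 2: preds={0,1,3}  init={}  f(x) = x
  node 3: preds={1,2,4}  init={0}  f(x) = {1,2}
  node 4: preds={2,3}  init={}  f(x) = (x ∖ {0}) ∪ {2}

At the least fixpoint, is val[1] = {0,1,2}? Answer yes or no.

Trace (9 dequeues):
  [1] u=0 | in {} | out {} | ==
  [2] u=1 | in {0} | out {0,1,2} | prev {} | push {0}
  [3] u=2 | in {0,1,2} | out {0,1,2} | prev {} | push {}
  [4] u=3 | in {0,1,2} | out {0,1,2} | prev {0} | push {1,2}
  [5] u=4 | in {0,1,2} | out {1,2} | prev {} | push {3}
  [6] u=0 | in {0,1,2} | out {0,1} | prev {} | push {}
  [7] u=1 | in {0,1,2} | out {0,1,2} | ==
  [8] u=2 | in {0,1,2} | out {0,1,2} | ==
  [9] u=3 | in {0,1,2} | out {0,1,2} | ==

Converged values:
  [0] {0,1}
  [1] {0,1,2}
  [2] {0,1,2}
  [3] {0,1,2}
  [4] {1,2}

yes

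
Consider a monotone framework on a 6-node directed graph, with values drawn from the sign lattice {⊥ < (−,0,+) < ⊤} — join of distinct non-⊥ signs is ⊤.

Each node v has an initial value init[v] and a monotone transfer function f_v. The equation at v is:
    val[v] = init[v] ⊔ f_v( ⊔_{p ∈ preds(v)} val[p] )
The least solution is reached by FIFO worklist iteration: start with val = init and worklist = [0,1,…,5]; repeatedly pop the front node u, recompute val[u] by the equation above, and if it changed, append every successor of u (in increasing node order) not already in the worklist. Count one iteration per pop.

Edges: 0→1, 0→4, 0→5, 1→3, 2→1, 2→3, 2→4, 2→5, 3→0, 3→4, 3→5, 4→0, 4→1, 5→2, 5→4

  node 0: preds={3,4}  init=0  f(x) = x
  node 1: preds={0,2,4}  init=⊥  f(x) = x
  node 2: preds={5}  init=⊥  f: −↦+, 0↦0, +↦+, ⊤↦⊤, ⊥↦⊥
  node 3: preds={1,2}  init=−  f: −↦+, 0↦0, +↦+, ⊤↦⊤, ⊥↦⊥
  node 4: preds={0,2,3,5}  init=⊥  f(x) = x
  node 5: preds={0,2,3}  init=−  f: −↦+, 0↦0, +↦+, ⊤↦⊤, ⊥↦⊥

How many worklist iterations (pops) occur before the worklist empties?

Iteration log — 13 steps:
  step 1. node 0  ⊔preds=−  new=⊤  old=0  +wl: 
  step 2. node 1  ⊔preds=⊤  new=⊤  old=⊥  +wl: 
  step 3. node 2  ⊔preds=−  new=+  old=⊥  +wl: 1
  step 4. node 3  ⊔preds=⊤  new=⊤  old=−  +wl: 0
  step 5. node 4  ⊔preds=⊤  new=⊤  old=⊥  +wl: 
  step 6. node 5  ⊔preds=⊤  new=⊤  old=−  +wl: 2,4
  step 7. node 1  ⊔preds=⊤  new=⊤  stable
  step 8. node 0  ⊔preds=⊤  new=⊤  stable
  step 9. node 2  ⊔preds=⊤  new=⊤  old=+  +wl: 1,3,5
  step 10. node 4  ⊔preds=⊤  new=⊤  stable
  step 11. node 1  ⊔preds=⊤  new=⊤  stable
  step 12. node 3  ⊔preds=⊤  new=⊤  stable
  step 13. node 5  ⊔preds=⊤  new=⊤  stable

Least fixpoint reached:
  node 0: ⊤
  node 1: ⊤
  node 2: ⊤
  node 3: ⊤
  node 4: ⊤
  node 5: ⊤

13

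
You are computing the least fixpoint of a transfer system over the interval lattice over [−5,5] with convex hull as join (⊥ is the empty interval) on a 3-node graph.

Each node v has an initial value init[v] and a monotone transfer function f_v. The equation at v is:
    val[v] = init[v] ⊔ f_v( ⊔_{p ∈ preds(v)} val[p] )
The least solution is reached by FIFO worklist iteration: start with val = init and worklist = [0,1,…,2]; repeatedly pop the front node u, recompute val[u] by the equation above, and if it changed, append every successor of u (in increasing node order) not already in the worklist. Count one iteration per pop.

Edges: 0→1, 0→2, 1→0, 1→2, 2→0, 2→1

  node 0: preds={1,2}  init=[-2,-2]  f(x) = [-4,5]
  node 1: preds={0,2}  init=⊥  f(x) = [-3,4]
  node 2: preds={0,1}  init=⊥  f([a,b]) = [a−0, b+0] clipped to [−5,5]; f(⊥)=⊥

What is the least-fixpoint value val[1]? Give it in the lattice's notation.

[-3,4]

Iteration log — 5 steps:
  step 1. node 0  ⊔preds=⊥  new=[-4,5]  old=[-2,-2]  +wl: 
  step 2. node 1  ⊔preds=[-4,5]  new=[-3,4]  old=⊥  +wl: 0
  step 3. node 2  ⊔preds=[-4,5]  new=[-4,5]  old=⊥  +wl: 1
  step 4. node 0  ⊔preds=[-4,5]  new=[-4,5]  stable
  step 5. node 1  ⊔preds=[-4,5]  new=[-3,4]  stable

Least fixpoint reached:
  node 0: [-4,5]
  node 1: [-3,4]
  node 2: [-4,5]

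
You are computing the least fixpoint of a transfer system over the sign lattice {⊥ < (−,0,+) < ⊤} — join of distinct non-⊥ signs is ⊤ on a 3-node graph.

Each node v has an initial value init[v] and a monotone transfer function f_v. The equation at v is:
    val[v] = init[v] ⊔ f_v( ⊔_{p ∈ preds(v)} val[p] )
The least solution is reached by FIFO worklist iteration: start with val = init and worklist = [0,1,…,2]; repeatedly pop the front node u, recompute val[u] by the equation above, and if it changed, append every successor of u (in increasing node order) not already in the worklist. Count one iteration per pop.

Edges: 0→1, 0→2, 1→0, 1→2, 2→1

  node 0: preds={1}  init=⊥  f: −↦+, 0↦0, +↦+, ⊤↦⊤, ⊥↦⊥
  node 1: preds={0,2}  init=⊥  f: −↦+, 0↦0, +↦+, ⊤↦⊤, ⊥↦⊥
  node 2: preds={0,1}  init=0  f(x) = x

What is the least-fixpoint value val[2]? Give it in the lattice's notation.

0

Trace (6 dequeues):
  [1] u=0 | in ⊥ | out ⊥ | ==
  [2] u=1 | in 0 | out 0 | prev ⊥ | push {0}
  [3] u=2 | in 0 | out 0 | ==
  [4] u=0 | in 0 | out 0 | prev ⊥ | push {1,2}
  [5] u=1 | in 0 | out 0 | ==
  [6] u=2 | in 0 | out 0 | ==

Converged values:
  [0] 0
  [1] 0
  [2] 0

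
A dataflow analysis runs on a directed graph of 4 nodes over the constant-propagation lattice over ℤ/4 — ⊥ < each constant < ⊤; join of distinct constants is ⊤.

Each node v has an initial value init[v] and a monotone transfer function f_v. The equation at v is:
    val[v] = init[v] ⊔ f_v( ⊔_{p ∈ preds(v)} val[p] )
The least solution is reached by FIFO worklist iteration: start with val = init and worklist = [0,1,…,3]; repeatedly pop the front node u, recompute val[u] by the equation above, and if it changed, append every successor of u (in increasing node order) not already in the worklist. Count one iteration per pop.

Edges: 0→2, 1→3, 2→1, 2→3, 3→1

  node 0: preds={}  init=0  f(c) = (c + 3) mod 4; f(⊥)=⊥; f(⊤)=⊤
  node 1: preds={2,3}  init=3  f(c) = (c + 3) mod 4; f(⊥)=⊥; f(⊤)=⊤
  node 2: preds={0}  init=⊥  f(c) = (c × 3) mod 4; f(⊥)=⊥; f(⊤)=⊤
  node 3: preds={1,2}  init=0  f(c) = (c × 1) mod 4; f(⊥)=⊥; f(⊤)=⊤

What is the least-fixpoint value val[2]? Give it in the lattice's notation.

0

Trace (6 dequeues):
  [1] u=0 | in ⊥ | out 0 | ==
  [2] u=1 | in 0 | out 3 | ==
  [3] u=2 | in 0 | out 0 | prev ⊥ | push {1}
  [4] u=3 | in ⊤ | out ⊤ | prev 0 | push {}
  [5] u=1 | in ⊤ | out ⊤ | prev 3 | push {3}
  [6] u=3 | in ⊤ | out ⊤ | ==

Converged values:
  [0] 0
  [1] ⊤
  [2] 0
  [3] ⊤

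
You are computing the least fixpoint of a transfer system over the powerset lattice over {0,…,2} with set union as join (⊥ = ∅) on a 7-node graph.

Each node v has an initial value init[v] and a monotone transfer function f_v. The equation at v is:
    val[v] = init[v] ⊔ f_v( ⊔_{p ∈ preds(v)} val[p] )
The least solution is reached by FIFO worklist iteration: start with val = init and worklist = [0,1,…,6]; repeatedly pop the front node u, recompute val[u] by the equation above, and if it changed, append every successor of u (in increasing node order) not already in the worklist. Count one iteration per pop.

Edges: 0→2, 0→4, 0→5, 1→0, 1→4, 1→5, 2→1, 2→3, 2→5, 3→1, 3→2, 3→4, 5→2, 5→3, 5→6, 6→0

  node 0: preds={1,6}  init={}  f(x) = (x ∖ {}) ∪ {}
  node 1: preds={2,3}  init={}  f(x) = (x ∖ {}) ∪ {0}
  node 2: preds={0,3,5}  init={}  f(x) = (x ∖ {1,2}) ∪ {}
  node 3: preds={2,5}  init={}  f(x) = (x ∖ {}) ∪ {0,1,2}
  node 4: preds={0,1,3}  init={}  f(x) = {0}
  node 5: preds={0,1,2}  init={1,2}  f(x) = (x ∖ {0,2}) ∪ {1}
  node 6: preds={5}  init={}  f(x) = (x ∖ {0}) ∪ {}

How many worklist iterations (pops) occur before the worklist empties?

Iteration log — 15 steps:
  step 1. node 0  ⊔preds={}  new={}  stable
  step 2. node 1  ⊔preds={}  new={0}  old={}  +wl: 0
  step 3. node 2  ⊔preds={1,2}  new={}  stable
  step 4. node 3  ⊔preds={1,2}  new={0,1,2}  old={}  +wl: 1,2
  step 5. node 4  ⊔preds={0,1,2}  new={0}  old={}  +wl: 
  step 6. node 5  ⊔preds={0}  new={1,2}  stable
  step 7. node 6  ⊔preds={1,2}  new={1,2}  old={}  +wl: 
  step 8. node 0  ⊔preds={0,1,2}  new={0,1,2}  old={}  +wl: 4,5
  step 9. node 1  ⊔preds={0,1,2}  new={0,1,2}  old={0}  +wl: 0
  step 10. node 2  ⊔preds={0,1,2}  new={0}  old={}  +wl: 1,3
  step 11. node 4  ⊔preds={0,1,2}  new={0}  stable
  step 12. node 5  ⊔preds={0,1,2}  new={1,2}  stable
  step 13. node 0  ⊔preds={0,1,2}  new={0,1,2}  stable
  step 14. node 1  ⊔preds={0,1,2}  new={0,1,2}  stable
  step 15. node 3  ⊔preds={0,1,2}  new={0,1,2}  stable

Least fixpoint reached:
  node 0: {0,1,2}
  node 1: {0,1,2}
  node 2: {0}
  node 3: {0,1,2}
  node 4: {0}
  node 5: {1,2}
  node 6: {1,2}

15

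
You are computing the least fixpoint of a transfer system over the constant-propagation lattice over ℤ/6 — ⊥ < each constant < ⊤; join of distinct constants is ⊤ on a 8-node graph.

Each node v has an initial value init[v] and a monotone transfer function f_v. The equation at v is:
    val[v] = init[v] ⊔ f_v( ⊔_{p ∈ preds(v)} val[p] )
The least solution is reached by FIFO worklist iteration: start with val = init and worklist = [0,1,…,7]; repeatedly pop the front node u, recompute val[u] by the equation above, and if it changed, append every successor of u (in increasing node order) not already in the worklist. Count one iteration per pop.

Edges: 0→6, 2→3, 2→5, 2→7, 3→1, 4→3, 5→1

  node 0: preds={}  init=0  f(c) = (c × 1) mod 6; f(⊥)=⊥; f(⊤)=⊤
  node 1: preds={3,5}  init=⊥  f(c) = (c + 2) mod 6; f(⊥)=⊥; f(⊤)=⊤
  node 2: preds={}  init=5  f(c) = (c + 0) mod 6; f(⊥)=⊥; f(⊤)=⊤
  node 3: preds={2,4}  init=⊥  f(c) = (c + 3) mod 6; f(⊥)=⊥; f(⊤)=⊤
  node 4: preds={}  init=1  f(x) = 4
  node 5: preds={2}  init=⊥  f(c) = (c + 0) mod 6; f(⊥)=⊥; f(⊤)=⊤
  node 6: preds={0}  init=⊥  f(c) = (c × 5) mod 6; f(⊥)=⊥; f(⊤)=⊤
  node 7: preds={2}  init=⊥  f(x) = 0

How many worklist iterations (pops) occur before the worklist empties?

Trace (10 dequeues):
  [1] u=0 | in ⊥ | out 0 | ==
  [2] u=1 | in ⊥ | out ⊥ | ==
  [3] u=2 | in ⊥ | out 5 | ==
  [4] u=3 | in ⊤ | out ⊤ | prev ⊥ | push {1}
  [5] u=4 | in ⊥ | out ⊤ | prev 1 | push {3}
  [6] u=5 | in 5 | out 5 | prev ⊥ | push {}
  [7] u=6 | in 0 | out 0 | prev ⊥ | push {}
  [8] u=7 | in 5 | out 0 | prev ⊥ | push {}
  [9] u=1 | in ⊤ | out ⊤ | prev ⊥ | push {}
  [10] u=3 | in ⊤ | out ⊤ | ==

Converged values:
  [0] 0
  [1] ⊤
  [2] 5
  [3] ⊤
  [4] ⊤
  [5] 5
  [6] 0
  [7] 0

10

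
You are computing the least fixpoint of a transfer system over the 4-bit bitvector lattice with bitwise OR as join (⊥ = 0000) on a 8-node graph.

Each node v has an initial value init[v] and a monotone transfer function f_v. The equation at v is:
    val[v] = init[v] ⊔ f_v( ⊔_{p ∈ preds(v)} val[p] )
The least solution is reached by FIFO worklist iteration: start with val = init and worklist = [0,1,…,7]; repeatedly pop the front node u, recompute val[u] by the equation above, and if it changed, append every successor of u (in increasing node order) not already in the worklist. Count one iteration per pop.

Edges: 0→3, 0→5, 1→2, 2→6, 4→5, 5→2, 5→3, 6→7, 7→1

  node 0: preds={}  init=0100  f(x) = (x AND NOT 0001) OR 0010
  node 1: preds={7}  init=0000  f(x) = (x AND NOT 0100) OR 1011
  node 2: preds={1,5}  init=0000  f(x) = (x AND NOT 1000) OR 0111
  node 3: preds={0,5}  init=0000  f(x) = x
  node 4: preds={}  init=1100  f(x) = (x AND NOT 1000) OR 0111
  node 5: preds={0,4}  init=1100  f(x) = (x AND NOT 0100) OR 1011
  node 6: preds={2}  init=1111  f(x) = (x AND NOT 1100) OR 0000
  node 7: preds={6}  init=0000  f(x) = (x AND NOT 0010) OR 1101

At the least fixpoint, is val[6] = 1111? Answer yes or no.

Iteration log — 11 steps:
  step 1. node 0  ⊔preds=0000  new=0110  old=0100  +wl: 
  step 2. node 1  ⊔preds=0000  new=1011  old=0000  +wl: 
  step 3. node 2  ⊔preds=1111  new=0111  old=0000  +wl: 
  step 4. node 3  ⊔preds=1110  new=1110  old=0000  +wl: 
  step 5. node 4  ⊔preds=0000  new=1111  old=1100  +wl: 
  step 6. node 5  ⊔preds=1111  new=1111  old=1100  +wl: 2,3
  step 7. node 6  ⊔preds=0111  new=1111  stable
  step 8. node 7  ⊔preds=1111  new=1101  old=0000  +wl: 1
  step 9. node 2  ⊔preds=1111  new=0111  stable
  step 10. node 3  ⊔preds=1111  new=1111  old=1110  +wl: 
  step 11. node 1  ⊔preds=1101  new=1011  stable

Least fixpoint reached:
  node 0: 0110
  node 1: 1011
  node 2: 0111
  node 3: 1111
  node 4: 1111
  node 5: 1111
  node 6: 1111
  node 7: 1101

yes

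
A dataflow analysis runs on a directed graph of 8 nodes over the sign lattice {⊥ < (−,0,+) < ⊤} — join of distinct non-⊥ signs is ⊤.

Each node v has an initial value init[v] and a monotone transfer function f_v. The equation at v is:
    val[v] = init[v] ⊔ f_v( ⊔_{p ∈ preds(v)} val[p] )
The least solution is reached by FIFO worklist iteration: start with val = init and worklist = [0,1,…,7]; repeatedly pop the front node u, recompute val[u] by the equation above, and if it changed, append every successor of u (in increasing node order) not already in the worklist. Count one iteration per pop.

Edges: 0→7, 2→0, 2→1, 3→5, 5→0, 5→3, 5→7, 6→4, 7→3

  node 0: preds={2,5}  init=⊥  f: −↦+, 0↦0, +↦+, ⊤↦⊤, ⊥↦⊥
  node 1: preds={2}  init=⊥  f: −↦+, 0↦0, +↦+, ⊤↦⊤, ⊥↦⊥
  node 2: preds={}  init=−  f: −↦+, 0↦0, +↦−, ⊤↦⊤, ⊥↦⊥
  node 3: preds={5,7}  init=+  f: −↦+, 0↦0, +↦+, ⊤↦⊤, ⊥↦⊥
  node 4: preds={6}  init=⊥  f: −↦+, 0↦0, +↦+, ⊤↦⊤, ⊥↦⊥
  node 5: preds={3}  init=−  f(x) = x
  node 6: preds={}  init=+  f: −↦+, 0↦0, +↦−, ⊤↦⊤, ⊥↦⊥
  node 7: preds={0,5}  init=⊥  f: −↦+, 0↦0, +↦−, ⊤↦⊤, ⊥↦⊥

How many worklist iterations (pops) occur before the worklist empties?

Worklist (12 pops):
  #1 pop 0: in=− → + (was ⊥); enqueue []
  #2 pop 1: in=− → + (was ⊥); enqueue []
  #3 pop 2: in=⊥ → − (no change)
  #4 pop 3: in=− → + (no change)
  #5 pop 4: in=+ → + (was ⊥); enqueue []
  #6 pop 5: in=+ → ⊤ (was −); enqueue [0,3]
  #7 pop 6: in=⊥ → + (no change)
  #8 pop 7: in=⊤ → ⊤ (was ⊥); enqueue []
  #9 pop 0: in=⊤ → ⊤ (was +); enqueue [7]
  #10 pop 3: in=⊤ → ⊤ (was +); enqueue [5]
  #11 pop 7: in=⊤ → ⊤ (no change)
  #12 pop 5: in=⊤ → ⊤ (no change)

Fixpoint:
  val[0] = ⊤
  val[1] = +
  val[2] = −
  val[3] = ⊤
  val[4] = +
  val[5] = ⊤
  val[6] = +
  val[7] = ⊤

12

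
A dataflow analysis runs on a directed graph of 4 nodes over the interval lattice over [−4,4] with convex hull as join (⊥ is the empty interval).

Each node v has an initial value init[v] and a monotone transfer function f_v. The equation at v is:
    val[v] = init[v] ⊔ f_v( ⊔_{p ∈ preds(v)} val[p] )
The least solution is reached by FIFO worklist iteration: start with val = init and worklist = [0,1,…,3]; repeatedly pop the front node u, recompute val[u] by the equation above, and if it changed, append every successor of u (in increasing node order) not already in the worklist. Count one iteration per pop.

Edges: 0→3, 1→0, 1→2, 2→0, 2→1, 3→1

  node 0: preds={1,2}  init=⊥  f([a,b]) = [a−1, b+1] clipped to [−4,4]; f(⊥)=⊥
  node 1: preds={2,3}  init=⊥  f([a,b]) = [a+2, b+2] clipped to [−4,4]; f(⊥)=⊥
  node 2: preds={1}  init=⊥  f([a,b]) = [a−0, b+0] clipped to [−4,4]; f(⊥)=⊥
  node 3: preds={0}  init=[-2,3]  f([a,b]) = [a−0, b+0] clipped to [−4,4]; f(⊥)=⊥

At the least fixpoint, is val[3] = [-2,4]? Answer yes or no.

yes

Worklist (8 pops):
  #1 pop 0: in=⊥ → ⊥ (no change)
  #2 pop 1: in=[-2,3] → [0,4] (was ⊥); enqueue [0]
  #3 pop 2: in=[0,4] → [0,4] (was ⊥); enqueue [1]
  #4 pop 3: in=⊥ → [-2,3] (no change)
  #5 pop 0: in=[0,4] → [-1,4] (was ⊥); enqueue [3]
  #6 pop 1: in=[-2,4] → [0,4] (no change)
  #7 pop 3: in=[-1,4] → [-2,4] (was [-2,3]); enqueue [1]
  #8 pop 1: in=[-2,4] → [0,4] (no change)

Fixpoint:
  val[0] = [-1,4]
  val[1] = [0,4]
  val[2] = [0,4]
  val[3] = [-2,4]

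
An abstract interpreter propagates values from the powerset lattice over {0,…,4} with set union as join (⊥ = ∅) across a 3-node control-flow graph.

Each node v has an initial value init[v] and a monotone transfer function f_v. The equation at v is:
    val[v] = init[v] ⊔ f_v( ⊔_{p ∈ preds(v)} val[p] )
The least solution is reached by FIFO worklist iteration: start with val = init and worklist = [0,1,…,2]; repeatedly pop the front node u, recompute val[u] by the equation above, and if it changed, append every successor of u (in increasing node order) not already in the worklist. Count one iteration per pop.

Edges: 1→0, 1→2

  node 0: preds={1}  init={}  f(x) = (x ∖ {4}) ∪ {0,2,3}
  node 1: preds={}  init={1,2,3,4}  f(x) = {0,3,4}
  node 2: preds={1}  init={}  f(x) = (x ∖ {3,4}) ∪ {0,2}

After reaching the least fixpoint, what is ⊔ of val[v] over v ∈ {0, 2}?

{0,1,2,3}

Iteration log — 4 steps:
  step 1. node 0  ⊔preds={1,2,3,4}  new={0,1,2,3}  old={}  +wl: 
  step 2. node 1  ⊔preds={}  new={0,1,2,3,4}  old={1,2,3,4}  +wl: 0
  step 3. node 2  ⊔preds={0,1,2,3,4}  new={0,1,2}  old={}  +wl: 
  step 4. node 0  ⊔preds={0,1,2,3,4}  new={0,1,2,3}  stable

Least fixpoint reached:
  node 0: {0,1,2,3}
  node 1: {0,1,2,3,4}
  node 2: {0,1,2}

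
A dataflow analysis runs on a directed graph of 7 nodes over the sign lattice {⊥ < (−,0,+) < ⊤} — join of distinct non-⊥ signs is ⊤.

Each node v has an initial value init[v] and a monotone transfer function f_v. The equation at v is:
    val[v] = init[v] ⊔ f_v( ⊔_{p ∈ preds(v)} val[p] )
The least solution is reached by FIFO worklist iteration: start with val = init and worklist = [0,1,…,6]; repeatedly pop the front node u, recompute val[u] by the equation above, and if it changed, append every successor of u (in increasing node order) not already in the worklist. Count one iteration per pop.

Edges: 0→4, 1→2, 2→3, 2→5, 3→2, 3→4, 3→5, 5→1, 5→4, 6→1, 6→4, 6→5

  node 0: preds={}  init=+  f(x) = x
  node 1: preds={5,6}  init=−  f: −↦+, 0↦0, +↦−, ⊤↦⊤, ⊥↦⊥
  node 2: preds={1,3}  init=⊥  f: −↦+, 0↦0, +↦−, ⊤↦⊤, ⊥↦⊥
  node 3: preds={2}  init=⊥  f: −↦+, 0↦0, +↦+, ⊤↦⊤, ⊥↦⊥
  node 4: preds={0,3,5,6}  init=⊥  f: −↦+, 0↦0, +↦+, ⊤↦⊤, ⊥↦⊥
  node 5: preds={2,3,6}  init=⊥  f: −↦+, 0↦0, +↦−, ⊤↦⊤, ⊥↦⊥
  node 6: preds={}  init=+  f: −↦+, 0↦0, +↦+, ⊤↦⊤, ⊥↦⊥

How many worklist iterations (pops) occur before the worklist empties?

Iteration log — 15 steps:
  step 1. node 0  ⊔preds=⊥  new=+  stable
  step 2. node 1  ⊔preds=+  new=−  stable
  step 3. node 2  ⊔preds=−  new=+  old=⊥  +wl: 
  step 4. node 3  ⊔preds=+  new=+  old=⊥  +wl: 2
  step 5. node 4  ⊔preds=+  new=+  old=⊥  +wl: 
  step 6. node 5  ⊔preds=+  new=−  old=⊥  +wl: 1,4
  step 7. node 6  ⊔preds=⊥  new=+  stable
  step 8. node 2  ⊔preds=⊤  new=⊤  old=+  +wl: 3,5
  step 9. node 1  ⊔preds=⊤  new=⊤  old=−  +wl: 2
  step 10. node 4  ⊔preds=⊤  new=⊤  old=+  +wl: 
  step 11. node 3  ⊔preds=⊤  new=⊤  old=+  +wl: 4
  step 12. node 5  ⊔preds=⊤  new=⊤  old=−  +wl: 1
  step 13. node 2  ⊔preds=⊤  new=⊤  stable
  step 14. node 4  ⊔preds=⊤  new=⊤  stable
  step 15. node 1  ⊔preds=⊤  new=⊤  stable

Least fixpoint reached:
  node 0: +
  node 1: ⊤
  node 2: ⊤
  node 3: ⊤
  node 4: ⊤
  node 5: ⊤
  node 6: +

15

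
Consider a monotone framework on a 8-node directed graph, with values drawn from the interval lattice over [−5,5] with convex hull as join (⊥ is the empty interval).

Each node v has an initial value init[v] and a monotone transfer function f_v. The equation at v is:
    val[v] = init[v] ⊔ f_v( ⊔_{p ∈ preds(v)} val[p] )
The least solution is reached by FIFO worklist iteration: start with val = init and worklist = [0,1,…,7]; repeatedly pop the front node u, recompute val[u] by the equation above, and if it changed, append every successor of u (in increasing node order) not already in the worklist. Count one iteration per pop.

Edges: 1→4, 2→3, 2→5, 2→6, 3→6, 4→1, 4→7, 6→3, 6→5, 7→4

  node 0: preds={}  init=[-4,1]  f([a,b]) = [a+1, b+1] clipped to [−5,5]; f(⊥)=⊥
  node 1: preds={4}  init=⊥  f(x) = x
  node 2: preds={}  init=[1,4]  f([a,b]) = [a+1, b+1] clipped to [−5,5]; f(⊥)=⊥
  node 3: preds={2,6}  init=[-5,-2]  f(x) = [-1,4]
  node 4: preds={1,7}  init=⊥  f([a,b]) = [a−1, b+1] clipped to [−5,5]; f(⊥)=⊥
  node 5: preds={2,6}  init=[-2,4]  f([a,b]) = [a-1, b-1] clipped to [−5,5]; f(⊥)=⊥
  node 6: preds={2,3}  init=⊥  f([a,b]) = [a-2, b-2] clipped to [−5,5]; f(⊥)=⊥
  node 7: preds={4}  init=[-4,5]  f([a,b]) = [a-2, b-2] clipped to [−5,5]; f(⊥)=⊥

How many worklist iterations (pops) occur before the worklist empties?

12

Worklist (12 pops):
  #1 pop 0: in=⊥ → [-4,1] (no change)
  #2 pop 1: in=⊥ → ⊥ (no change)
  #3 pop 2: in=⊥ → [1,4] (no change)
  #4 pop 3: in=[1,4] → [-5,4] (was [-5,-2]); enqueue []
  #5 pop 4: in=[-4,5] → [-5,5] (was ⊥); enqueue [1]
  #6 pop 5: in=[1,4] → [-2,4] (no change)
  #7 pop 6: in=[-5,4] → [-5,2] (was ⊥); enqueue [3,5]
  #8 pop 7: in=[-5,5] → [-5,5] (was [-4,5]); enqueue [4]
  #9 pop 1: in=[-5,5] → [-5,5] (was ⊥); enqueue []
  #10 pop 3: in=[-5,4] → [-5,4] (no change)
  #11 pop 5: in=[-5,4] → [-5,4] (was [-2,4]); enqueue []
  #12 pop 4: in=[-5,5] → [-5,5] (no change)

Fixpoint:
  val[0] = [-4,1]
  val[1] = [-5,5]
  val[2] = [1,4]
  val[3] = [-5,4]
  val[4] = [-5,5]
  val[5] = [-5,4]
  val[6] = [-5,2]
  val[7] = [-5,5]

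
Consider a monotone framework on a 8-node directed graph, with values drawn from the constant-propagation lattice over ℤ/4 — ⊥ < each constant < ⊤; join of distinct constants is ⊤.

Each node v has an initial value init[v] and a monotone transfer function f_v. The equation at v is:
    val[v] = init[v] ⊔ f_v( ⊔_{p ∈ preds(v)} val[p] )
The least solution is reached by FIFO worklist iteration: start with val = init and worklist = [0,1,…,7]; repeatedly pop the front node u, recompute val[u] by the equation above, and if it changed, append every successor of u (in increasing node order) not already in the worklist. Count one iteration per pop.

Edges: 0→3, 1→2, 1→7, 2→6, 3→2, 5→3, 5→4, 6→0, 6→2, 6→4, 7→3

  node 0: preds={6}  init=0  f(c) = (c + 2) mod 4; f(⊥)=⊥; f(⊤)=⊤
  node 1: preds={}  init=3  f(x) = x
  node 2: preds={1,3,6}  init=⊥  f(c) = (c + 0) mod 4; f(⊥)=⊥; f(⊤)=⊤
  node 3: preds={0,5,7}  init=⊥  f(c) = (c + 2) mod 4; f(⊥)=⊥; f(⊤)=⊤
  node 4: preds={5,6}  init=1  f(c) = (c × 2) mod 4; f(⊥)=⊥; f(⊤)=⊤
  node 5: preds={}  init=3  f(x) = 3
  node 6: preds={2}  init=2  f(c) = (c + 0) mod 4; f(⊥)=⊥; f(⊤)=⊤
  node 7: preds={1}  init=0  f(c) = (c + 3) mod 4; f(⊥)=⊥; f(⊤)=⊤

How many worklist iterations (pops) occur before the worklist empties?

Worklist (12 pops):
  #1 pop 0: in=2 → 0 (no change)
  #2 pop 1: in=⊥ → 3 (no change)
  #3 pop 2: in=⊤ → ⊤ (was ⊥); enqueue []
  #4 pop 3: in=⊤ → ⊤ (was ⊥); enqueue [2]
  #5 pop 4: in=⊤ → ⊤ (was 1); enqueue []
  #6 pop 5: in=⊥ → 3 (no change)
  #7 pop 6: in=⊤ → ⊤ (was 2); enqueue [0,4]
  #8 pop 7: in=3 → ⊤ (was 0); enqueue [3]
  #9 pop 2: in=⊤ → ⊤ (no change)
  #10 pop 0: in=⊤ → ⊤ (was 0); enqueue []
  #11 pop 4: in=⊤ → ⊤ (no change)
  #12 pop 3: in=⊤ → ⊤ (no change)

Fixpoint:
  val[0] = ⊤
  val[1] = 3
  val[2] = ⊤
  val[3] = ⊤
  val[4] = ⊤
  val[5] = 3
  val[6] = ⊤
  val[7] = ⊤

12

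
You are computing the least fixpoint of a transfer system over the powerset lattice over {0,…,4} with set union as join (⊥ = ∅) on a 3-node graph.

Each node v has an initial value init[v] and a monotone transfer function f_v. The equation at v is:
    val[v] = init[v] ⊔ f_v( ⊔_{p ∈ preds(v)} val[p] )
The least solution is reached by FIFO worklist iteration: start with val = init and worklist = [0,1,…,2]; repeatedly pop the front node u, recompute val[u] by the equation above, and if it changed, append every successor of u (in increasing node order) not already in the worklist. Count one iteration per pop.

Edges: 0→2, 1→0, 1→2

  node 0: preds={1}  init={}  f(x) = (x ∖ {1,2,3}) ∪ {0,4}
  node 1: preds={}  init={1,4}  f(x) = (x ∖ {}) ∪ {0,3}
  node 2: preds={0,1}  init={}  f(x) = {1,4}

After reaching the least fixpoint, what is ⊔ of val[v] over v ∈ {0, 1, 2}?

{0,1,3,4}

Worklist (4 pops):
  #1 pop 0: in={1,4} → {0,4} (was {}); enqueue []
  #2 pop 1: in={} → {0,1,3,4} (was {1,4}); enqueue [0]
  #3 pop 2: in={0,1,3,4} → {1,4} (was {}); enqueue []
  #4 pop 0: in={0,1,3,4} → {0,4} (no change)

Fixpoint:
  val[0] = {0,4}
  val[1] = {0,1,3,4}
  val[2] = {1,4}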